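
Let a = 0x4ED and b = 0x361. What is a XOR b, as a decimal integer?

1932

0x4ED = 10011101101
0x361 = 01101100001
XOR → 11110001100 = 1932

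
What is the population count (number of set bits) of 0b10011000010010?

n = 10011000010010
Count the 1s: 1 + 1 + 1 + 1 + 1 = 5

5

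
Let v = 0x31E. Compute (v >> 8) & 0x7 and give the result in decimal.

v = 01100011110
Shift right by 8: 011
Mask low 3 bits: 011 = 3

3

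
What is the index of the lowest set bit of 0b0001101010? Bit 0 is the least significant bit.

1

0b0001101010 = 1101010
Trailing zeros: 1, so the lowest set bit is bit 1 (value 2).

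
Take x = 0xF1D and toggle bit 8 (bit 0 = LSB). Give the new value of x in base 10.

3613

x = 00111100011101
bit 8 is currently 1; toggle it via x ^ (1 << 8) = x ^ 256
→ 00111000011101 = 3613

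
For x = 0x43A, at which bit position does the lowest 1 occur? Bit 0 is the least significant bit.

1

0x43A = 10000111010
Trailing zeros: 1, so the lowest set bit is bit 1 (value 2).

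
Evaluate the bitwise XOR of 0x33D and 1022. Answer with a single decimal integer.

0x33D = 1100111101
1022 = 1111111110
XOR → 0011000011 = 195

195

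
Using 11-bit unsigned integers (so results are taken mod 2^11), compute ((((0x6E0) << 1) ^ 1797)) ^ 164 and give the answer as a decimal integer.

609

0x6E0 = 11011100000
→ << 1 (mod 2^11) → 10111000000 = 1472
1797 = 11100000101
→ ^ → 01011000101 = 709
164 = 00010100100
→ ^ → 01001100001 = 609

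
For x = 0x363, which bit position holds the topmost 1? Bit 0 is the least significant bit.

9

0x363 = 1101100011
The topmost 1 is at position 9 (since 2^9 = 512 ≤ 867 < 1024).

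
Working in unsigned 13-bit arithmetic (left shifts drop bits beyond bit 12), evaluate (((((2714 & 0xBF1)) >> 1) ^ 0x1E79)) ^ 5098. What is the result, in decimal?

2267

2714 = 0101010011010
0xBF1 = 0101111110001
→ & → 0101010010000 = 2704
→ >> 1 → 0010101001000 = 1352
0x1E79 = 1111001111001
→ ^ → 1101100110001 = 6961
5098 = 1001111101010
→ ^ → 0100011011011 = 2267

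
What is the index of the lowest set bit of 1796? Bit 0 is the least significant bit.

2

1796 = 11100000100
Trailing zeros: 2, so the lowest set bit is bit 2 (value 4).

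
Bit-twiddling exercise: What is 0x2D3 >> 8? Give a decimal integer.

2

0x2D3 = 1011010011
shift right by 8 → 0000000010 = 2
(equivalently, floor(723 / 256))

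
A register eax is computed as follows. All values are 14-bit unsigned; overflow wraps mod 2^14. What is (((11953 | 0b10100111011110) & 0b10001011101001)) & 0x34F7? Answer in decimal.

8417

11953 = 10111010110001
0b10100111011110 = 10100111011110
→ | → 10111111111111 = 12287
0b10001011101001 = 10001011101001
→ & → 10001011101001 = 8937
0x34F7 = 11010011110111
→ & → 10000011100001 = 8417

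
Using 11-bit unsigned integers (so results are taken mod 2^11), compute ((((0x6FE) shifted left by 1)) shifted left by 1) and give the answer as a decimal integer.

0x6FE = 11011111110
→ shifted left by 1 (mod 2^11) → 10111111100 = 1532
→ shifted left by 1 (mod 2^11) → 01111111000 = 1016

1016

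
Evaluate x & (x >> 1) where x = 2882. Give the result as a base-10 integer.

256

x = 101101000010 = 2882
x>>1 = 010110100001
AND  = 000100000000 = 256
(x & (x >> 1) has a 1 wherever x has two consecutive 1 bits.)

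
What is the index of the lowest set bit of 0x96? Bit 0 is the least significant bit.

1

0x96 = 10010110
Trailing zeros: 1, so the lowest set bit is bit 1 (value 2).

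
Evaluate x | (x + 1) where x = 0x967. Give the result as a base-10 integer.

x = 100101100111 = 2407
x + 1 = 100101101000
OR    = 100101101111 = 2415
(x | (x + 1) sets the lowest cleared bit.)

2415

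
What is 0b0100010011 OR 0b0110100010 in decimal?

435

a = 100010011
b = 110100010
 OR → 110110011 = 435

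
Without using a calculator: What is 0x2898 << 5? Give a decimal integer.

332544

0x2898 = 0000010100010011000
shift left by 5 → 1010001001100000000 = 332544
(equivalently, 10392 × 2^5 = 10392 × 32)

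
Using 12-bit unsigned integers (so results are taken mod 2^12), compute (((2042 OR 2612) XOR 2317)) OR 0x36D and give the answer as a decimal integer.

2042 = 011111111010
2612 = 101000110100
→ OR → 111111111110 = 4094
2317 = 100100001101
→ XOR → 011011110011 = 1779
0x36D = 001101101101
→ OR → 011111111111 = 2047

2047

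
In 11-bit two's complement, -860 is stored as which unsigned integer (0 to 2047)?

860 in 11 bits: 01101011100
Invert: 10010100011
Add 1:  10010100100 = 1188
(Check: 2^11 - 860 = 2048 - 860 = 1188.)

1188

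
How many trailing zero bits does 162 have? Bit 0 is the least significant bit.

162 = 10100010
Trailing zeros: 1, so the lowest set bit is bit 1 (value 2).

1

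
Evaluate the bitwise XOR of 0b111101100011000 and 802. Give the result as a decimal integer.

a = 111101100011000
802 = 000001100100010
XOR → 111100000111010 = 30778

30778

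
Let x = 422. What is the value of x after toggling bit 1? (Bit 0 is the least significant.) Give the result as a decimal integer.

x = 110100110
bit 1 is currently 1; toggle it via x ^ (1 << 1) = x ^ 2
→ 110100100 = 420

420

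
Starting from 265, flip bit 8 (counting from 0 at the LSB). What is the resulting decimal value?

9

x = 0100001001
bit 8 is currently 1; toggle it via x ^ (1 << 8) = x ^ 256
→ 0000001001 = 9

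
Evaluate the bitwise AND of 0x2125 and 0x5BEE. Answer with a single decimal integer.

292

0x2125 = 010000100100101
0x5BEE = 101101111101110
AND → 000000100100100 = 292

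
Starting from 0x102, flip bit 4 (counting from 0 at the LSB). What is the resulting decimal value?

274

x = 0100000010
bit 4 is currently 0; toggle it via x ^ (1 << 4) = x ^ 16
→ 0100010010 = 274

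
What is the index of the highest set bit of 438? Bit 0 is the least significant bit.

8

438 = 110110110
The topmost 1 is at position 8 (since 2^8 = 256 ≤ 438 < 512).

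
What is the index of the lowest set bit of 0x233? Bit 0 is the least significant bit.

0x233 = 1000110011
Trailing zeros: 0, so the lowest set bit is bit 0 (value 1).

0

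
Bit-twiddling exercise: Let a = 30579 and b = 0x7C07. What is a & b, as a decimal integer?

29699

30579 = 111011101110011
0x7C07 = 111110000000111
AND → 111010000000011 = 29699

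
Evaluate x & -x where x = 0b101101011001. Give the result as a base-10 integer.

1

x = 101101011001 = 2905
-x (two's complement) = …010010100111
AND   = 000000000001 = 1
(x & -x isolates the lowest set bit of x.)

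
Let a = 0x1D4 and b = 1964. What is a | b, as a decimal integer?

0x1D4 = 00111010100
1964 = 11110101100
 OR → 11111111100 = 2044

2044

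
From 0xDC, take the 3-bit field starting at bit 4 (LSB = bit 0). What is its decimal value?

5

v = 0011011100
Shift right by 4: 001101
Mask low 3 bits: 101 = 5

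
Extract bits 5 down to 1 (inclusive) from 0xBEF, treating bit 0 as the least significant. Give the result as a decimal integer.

23

v = 0101111101111
Shift right by 1: 010111110111
Mask low 5 bits: 10111 = 23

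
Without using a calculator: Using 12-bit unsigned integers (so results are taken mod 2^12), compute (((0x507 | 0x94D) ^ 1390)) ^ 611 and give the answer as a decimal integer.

2626

0x507 = 010100000111
0x94D = 100101001101
→ | → 110101001111 = 3407
1390 = 010101101110
→ ^ → 100000100001 = 2081
611 = 001001100011
→ ^ → 101001000010 = 2626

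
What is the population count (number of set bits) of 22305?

22305 = 101011100100001
Count the 1s: 1 + 1 + 1 + 1 + 1 + 1 + 1 = 7

7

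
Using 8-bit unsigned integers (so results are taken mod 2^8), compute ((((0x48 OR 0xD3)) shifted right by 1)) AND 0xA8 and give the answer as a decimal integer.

0x48 = 01001000
0xD3 = 11010011
→ OR → 11011011 = 219
→ shifted right by 1 → 01101101 = 109
0xA8 = 10101000
→ AND → 00101000 = 40

40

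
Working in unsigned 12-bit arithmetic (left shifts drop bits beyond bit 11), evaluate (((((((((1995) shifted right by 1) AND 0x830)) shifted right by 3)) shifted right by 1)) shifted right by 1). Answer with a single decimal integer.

1995 = 011111001011
→ shifted right by 1 → 001111100101 = 997
0x830 = 100000110000
→ AND → 000000100000 = 32
→ shifted right by 3 → 000000000100 = 4
→ shifted right by 1 → 000000000010 = 2
→ shifted right by 1 → 000000000001 = 1

1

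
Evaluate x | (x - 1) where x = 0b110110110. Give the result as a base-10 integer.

x = 110110110 = 438
x - 1 = 110110101
OR    = 110110111 = 439
(x | (x - 1) sets all bits below the lowest set bit.)

439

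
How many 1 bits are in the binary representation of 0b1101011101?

7

n = 1101011101
Count the 1s: 1 + 1 + 1 + 1 + 1 + 1 + 1 = 7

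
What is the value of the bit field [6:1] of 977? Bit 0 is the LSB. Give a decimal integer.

v = 01111010001
Shift right by 1: 0111101000
Mask low 6 bits: 101000 = 40

40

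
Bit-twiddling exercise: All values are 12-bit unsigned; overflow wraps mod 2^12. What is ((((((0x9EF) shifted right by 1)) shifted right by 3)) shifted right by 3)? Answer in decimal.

19

0x9EF = 100111101111
→ shifted right by 1 → 010011110111 = 1271
→ shifted right by 3 → 000010011110 = 158
→ shifted right by 3 → 000000010011 = 19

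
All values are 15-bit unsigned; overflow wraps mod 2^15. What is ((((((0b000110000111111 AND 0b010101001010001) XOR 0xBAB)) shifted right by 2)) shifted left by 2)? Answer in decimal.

952

0b000110000111111 = 000110000111111
0b010101001010001 = 010101001010001
→ AND → 000100000010001 = 2065
0xBAB = 000101110101011
→ XOR → 000001110111010 = 954
→ shifted right by 2 → 000000011101110 = 238
→ shifted left by 2 (mod 2^15) → 000001110111000 = 952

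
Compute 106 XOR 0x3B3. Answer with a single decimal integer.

985

106 = 0001101010
0x3B3 = 1110110011
XOR → 1111011001 = 985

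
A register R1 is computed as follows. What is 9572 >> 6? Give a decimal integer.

149

9572 = 10010101100100
shift right by 6 → 00000010010101 = 149
(equivalently, floor(9572 / 64))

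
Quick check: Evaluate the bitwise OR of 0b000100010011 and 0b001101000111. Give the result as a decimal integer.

a = 0100010011
b = 1101000111
 OR → 1101010111 = 855

855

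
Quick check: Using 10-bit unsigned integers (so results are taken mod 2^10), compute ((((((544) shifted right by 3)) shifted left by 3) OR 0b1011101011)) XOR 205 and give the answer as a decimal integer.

550

544 = 1000100000
→ shifted right by 3 → 0001000100 = 68
→ shifted left by 3 (mod 2^10) → 1000100000 = 544
0b1011101011 = 1011101011
→ OR → 1011101011 = 747
205 = 0011001101
→ XOR → 1000100110 = 550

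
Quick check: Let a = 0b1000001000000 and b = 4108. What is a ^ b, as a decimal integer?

76

a = 1000001000000
4108 = 1000000001100
XOR → 0000001001100 = 76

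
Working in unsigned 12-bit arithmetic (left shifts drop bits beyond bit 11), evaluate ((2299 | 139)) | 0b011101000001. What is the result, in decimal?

2299 = 100011111011
139 = 000010001011
→ | → 100011111011 = 2299
0b011101000001 = 011101000001
→ | → 111111111011 = 4091

4091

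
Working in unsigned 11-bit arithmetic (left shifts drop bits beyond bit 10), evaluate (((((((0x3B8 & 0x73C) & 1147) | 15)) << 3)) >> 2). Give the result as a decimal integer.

0x3B8 = 01110111000
0x73C = 11100111100
→ & → 01100111000 = 824
1147 = 10001111011
→ & → 00000111000 = 56
15 = 00000001111
→ | → 00000111111 = 63
→ << 3 (mod 2^11) → 00111111000 = 504
→ >> 2 → 00001111110 = 126

126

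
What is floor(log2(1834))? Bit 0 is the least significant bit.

10

1834 = 11100101010
The topmost 1 is at position 10 (since 2^10 = 1024 ≤ 1834 < 2048).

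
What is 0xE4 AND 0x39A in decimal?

0xE4 = 0011100100
0x39A = 1110011010
AND → 0010000000 = 128

128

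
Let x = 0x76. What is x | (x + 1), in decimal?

x = 1110110 = 118
x + 1 = 1110111
OR    = 1110111 = 119
(x | (x + 1) sets the lowest cleared bit.)

119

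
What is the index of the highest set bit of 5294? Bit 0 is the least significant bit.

5294 = 1010010101110
The topmost 1 is at position 12 (since 2^12 = 4096 ≤ 5294 < 8192).

12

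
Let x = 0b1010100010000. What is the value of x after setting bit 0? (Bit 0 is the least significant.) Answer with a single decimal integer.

5393

x = 1010100010000
bit 0 is currently 0; set it via x | (1 << 0) = x | 1
→ 1010100010001 = 5393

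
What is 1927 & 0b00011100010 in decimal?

1927 = 11110000111
b = 00011100010
AND → 00010000010 = 130

130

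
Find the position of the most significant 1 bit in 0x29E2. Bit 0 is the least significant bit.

13

0x29E2 = 10100111100010
The topmost 1 is at position 13 (since 2^13 = 8192 ≤ 10722 < 16384).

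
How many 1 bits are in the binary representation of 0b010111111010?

n = 10111111010
Count the 1s: 1 + 1 + 1 + 1 + 1 + 1 + 1 + 1 = 8

8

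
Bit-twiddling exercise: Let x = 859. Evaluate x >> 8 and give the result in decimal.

3

859 = 1101011011
shift right by 8 → 0000000011 = 3
(equivalently, floor(859 / 256))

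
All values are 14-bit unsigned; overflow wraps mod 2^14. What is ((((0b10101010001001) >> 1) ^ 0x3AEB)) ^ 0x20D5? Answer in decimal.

3962

0b10101010001001 = 10101010001001
→ >> 1 → 01010101000100 = 5444
0x3AEB = 11101011101011
→ ^ → 10111110101111 = 12207
0x20D5 = 10000011010101
→ ^ → 00111101111010 = 3962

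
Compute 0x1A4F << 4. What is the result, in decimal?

107760

0x1A4F = 00001101001001111
shift left by 4 → 11010010011110000 = 107760
(equivalently, 6735 × 2^4 = 6735 × 16)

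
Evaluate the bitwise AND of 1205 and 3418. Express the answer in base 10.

1040

1205 = 010010110101
3418 = 110101011010
AND → 010000010000 = 1040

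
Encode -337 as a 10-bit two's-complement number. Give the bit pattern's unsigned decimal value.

337 in 10 bits: 0101010001
Invert: 1010101110
Add 1:  1010101111 = 687
(Check: 2^10 - 337 = 1024 - 337 = 687.)

687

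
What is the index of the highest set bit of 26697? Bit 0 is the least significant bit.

26697 = 110100001001001
The topmost 1 is at position 14 (since 2^14 = 16384 ≤ 26697 < 32768).

14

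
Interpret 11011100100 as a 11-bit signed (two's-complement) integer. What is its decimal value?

-284

pattern = 11011100100 (MSB is 1 ⇒ negative)
Invert: 00100011011, add 1 → 00100011100 = 284, so the value is -284.
(Equivalently: 1764 - 2^11 = 1764 - 2048 = -284.)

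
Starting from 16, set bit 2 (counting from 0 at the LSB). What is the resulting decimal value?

20

x = 000000010000
bit 2 is currently 0; set it via x | (1 << 2) = x | 4
→ 000000010100 = 20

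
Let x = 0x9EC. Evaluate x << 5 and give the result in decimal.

81280

0x9EC = 00000100111101100
shift left by 5 → 10011110110000000 = 81280
(equivalently, 2540 × 2^5 = 2540 × 32)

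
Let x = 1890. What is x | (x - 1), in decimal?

1891

x = 11101100010 = 1890
x - 1 = 11101100001
OR    = 11101100011 = 1891
(x | (x - 1) sets all bits below the lowest set bit.)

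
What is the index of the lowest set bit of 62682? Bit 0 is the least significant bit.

1

62682 = 1111010011011010
Trailing zeros: 1, so the lowest set bit is bit 1 (value 2).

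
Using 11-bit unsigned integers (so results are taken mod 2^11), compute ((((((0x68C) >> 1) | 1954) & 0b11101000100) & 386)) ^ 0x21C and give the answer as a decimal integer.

796

0x68C = 11010001100
→ >> 1 → 01101000110 = 838
1954 = 11110100010
→ | → 11111100110 = 2022
0b11101000100 = 11101000100
→ & → 11101000100 = 1860
386 = 00110000010
→ & → 00100000000 = 256
0x21C = 01000011100
→ ^ → 01100011100 = 796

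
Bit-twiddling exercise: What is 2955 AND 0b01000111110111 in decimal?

2955 = 0101110001011
b = 1000111110111
AND → 0000110000011 = 387

387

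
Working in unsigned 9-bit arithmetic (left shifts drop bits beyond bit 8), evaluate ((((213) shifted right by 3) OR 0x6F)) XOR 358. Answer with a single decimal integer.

281

213 = 011010101
→ shifted right by 3 → 000011010 = 26
0x6F = 001101111
→ OR → 001111111 = 127
358 = 101100110
→ XOR → 100011001 = 281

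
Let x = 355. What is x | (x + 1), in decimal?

359

x = 101100011 = 355
x + 1 = 101100100
OR    = 101100111 = 359
(x | (x + 1) sets the lowest cleared bit.)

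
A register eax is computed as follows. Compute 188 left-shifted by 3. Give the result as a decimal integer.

188 = 00010111100
shift left by 3 → 10111100000 = 1504
(equivalently, 188 × 2^3 = 188 × 8)

1504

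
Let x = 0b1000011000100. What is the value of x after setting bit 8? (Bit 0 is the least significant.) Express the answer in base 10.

x = 1000011000100
bit 8 is currently 0; set it via x | (1 << 8) = x | 256
→ 1000111000100 = 4548

4548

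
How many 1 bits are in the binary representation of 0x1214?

0x1214 = 1001000010100
Count the 1s: 1 + 1 + 1 + 1 = 4

4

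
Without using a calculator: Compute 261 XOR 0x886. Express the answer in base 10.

261 = 000100000101
0x886 = 100010000110
XOR → 100110000011 = 2435

2435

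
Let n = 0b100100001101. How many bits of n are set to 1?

5

n = 100100001101
Count the 1s: 1 + 1 + 1 + 1 + 1 = 5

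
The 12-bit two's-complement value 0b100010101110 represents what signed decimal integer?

pattern = 100010101110 (MSB is 1 ⇒ negative)
Invert: 011101010001, add 1 → 011101010010 = 1874, so the value is -1874.
(Equivalently: 2222 - 2^12 = 2222 - 4096 = -1874.)

-1874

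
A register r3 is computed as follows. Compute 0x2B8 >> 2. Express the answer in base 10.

0x2B8 = 1010111000
shift right by 2 → 0010101110 = 174
(equivalently, floor(696 / 4))

174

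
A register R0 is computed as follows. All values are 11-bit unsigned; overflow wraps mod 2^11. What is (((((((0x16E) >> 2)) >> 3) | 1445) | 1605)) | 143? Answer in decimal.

0x16E = 00101101110
→ >> 2 → 00001011011 = 91
→ >> 3 → 00000001011 = 11
1445 = 10110100101
→ | → 10110101111 = 1455
1605 = 11001000101
→ | → 11111101111 = 2031
143 = 00010001111
→ | → 11111101111 = 2031

2031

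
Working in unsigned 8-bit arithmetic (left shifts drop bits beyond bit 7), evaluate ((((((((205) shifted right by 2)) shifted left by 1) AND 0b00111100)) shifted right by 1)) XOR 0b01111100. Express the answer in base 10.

110

205 = 11001101
→ shifted right by 2 → 00110011 = 51
→ shifted left by 1 (mod 2^8) → 01100110 = 102
0b00111100 = 00111100
→ AND → 00100100 = 36
→ shifted right by 1 → 00010010 = 18
0b01111100 = 01111100
→ XOR → 01101110 = 110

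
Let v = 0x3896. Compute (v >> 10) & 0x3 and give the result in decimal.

v = 011100010010110
Shift right by 10: 01110
Mask low 2 bits: 10 = 2

2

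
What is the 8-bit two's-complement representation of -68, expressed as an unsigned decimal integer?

188

68 in 8 bits: 01000100
Invert: 10111011
Add 1:  10111100 = 188
(Check: 2^8 - 68 = 256 - 68 = 188.)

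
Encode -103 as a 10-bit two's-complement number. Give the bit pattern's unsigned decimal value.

921

103 in 10 bits: 0001100111
Invert: 1110011000
Add 1:  1110011001 = 921
(Check: 2^10 - 103 = 1024 - 103 = 921.)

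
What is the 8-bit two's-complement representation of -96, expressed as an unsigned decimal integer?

160

96 in 8 bits: 01100000
Invert: 10011111
Add 1:  10100000 = 160
(Check: 2^8 - 96 = 256 - 96 = 160.)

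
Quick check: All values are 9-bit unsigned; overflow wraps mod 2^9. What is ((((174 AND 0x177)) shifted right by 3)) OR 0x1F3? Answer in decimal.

174 = 010101110
0x177 = 101110111
→ AND → 000100110 = 38
→ shifted right by 3 → 000000100 = 4
0x1F3 = 111110011
→ OR → 111110111 = 503

503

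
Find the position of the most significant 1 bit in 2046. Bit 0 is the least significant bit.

2046 = 11111111110
The topmost 1 is at position 10 (since 2^10 = 1024 ≤ 2046 < 2048).

10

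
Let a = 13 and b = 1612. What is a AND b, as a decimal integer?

12

13 = 00000001101
1612 = 11001001100
AND → 00000001100 = 12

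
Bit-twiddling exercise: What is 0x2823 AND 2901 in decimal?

2049

0x2823 = 10100000100011
2901 = 00101101010101
AND → 00100000000001 = 2049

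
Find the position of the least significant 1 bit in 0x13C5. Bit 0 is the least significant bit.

0x13C5 = 1001111000101
Trailing zeros: 0, so the lowest set bit is bit 0 (value 1).

0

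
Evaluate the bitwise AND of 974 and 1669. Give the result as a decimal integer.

974 = 01111001110
1669 = 11010000101
AND → 01010000100 = 644

644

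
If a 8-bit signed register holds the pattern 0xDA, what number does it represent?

-38

pattern = 11011010 (MSB is 1 ⇒ negative)
Invert: 00100101, add 1 → 00100110 = 38, so the value is -38.
(Equivalently: 218 - 2^8 = 218 - 256 = -38.)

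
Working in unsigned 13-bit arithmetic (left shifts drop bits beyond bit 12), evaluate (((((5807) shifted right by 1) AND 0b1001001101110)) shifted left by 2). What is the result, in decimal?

2328

5807 = 1011010101111
→ shifted right by 1 → 0101101010111 = 2903
0b1001001101110 = 1001001101110
→ AND → 0001001000110 = 582
→ shifted left by 2 (mod 2^13) → 0100100011000 = 2328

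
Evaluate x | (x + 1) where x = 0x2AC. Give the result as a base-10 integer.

685

x = 1010101100 = 684
x + 1 = 1010101101
OR    = 1010101101 = 685
(x | (x + 1) sets the lowest cleared bit.)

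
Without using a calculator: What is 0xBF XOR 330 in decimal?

0xBF = 010111111
330 = 101001010
XOR → 111110101 = 501

501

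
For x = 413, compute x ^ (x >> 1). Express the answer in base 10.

339

x = 110011101 = 413
x>>1 = 011001110
XOR  = 101010011 = 339
(x ^ (x >> 1) gives the standard binary-reflected Gray code of x.)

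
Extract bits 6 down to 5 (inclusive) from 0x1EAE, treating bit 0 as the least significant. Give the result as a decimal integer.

v = 1111010101110
Shift right by 5: 11110101
Mask low 2 bits: 01 = 1

1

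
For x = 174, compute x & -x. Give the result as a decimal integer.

2

x = 10101110 = 174
-x (two's complement) = …01010010
AND   = 00000010 = 2
(x & -x isolates the lowest set bit of x.)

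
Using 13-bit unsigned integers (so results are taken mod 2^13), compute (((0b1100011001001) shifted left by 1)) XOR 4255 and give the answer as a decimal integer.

269

0b1100011001001 = 1100011001001
→ shifted left by 1 (mod 2^13) → 1000110010010 = 4498
4255 = 1000010011111
→ XOR → 0000100001101 = 269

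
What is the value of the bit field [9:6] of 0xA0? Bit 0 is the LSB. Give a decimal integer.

2

v = 00010100000
Shift right by 6: 00010
Mask low 4 bits: 0010 = 2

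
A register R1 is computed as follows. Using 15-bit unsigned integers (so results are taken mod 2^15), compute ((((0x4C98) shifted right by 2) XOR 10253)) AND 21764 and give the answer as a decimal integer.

0x4C98 = 100110010011000
→ shifted right by 2 → 001001100100110 = 4902
10253 = 010100000001101
→ XOR → 011101100101011 = 15147
21764 = 101010100000100
→ AND → 001000100000000 = 4352

4352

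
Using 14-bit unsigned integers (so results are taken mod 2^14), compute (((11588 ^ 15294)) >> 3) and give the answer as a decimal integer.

11588 = 10110101000100
15294 = 11101110111110
→ ^ → 01011011111010 = 5882
→ >> 3 → 00001011011111 = 735

735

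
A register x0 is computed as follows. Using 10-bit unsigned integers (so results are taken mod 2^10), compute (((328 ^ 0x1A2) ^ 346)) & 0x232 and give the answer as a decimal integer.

328 = 0101001000
0x1A2 = 0110100010
→ ^ → 0011101010 = 234
346 = 0101011010
→ ^ → 0110110000 = 432
0x232 = 1000110010
→ & → 0000110000 = 48

48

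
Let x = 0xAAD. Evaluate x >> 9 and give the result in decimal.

5

0xAAD = 101010101101
shift right by 9 → 000000000101 = 5
(equivalently, floor(2733 / 512))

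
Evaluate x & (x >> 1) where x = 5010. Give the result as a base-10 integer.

x = 1001110010010 = 5010
x>>1 = 0100111001001
AND  = 0000110000000 = 384
(x & (x >> 1) has a 1 wherever x has two consecutive 1 bits.)

384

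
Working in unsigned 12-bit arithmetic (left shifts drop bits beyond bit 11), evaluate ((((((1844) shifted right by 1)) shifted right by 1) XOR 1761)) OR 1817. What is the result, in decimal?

1853

1844 = 011100110100
→ shifted right by 1 → 001110011010 = 922
→ shifted right by 1 → 000111001101 = 461
1761 = 011011100001
→ XOR → 011100101100 = 1836
1817 = 011100011001
→ OR → 011100111101 = 1853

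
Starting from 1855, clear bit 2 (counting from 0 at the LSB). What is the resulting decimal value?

1851

x = 011100111111
bit 2 is currently 1; clear it via x & ~(1 << 2) = x & ~4
→ 011100111011 = 1851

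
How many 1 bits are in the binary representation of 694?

6

694 = 1010110110
Count the 1s: 1 + 1 + 1 + 1 + 1 + 1 = 6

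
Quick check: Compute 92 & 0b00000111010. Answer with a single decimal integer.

92 = 1011100
b = 0111010
AND → 0011000 = 24

24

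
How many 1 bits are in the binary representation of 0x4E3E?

0x4E3E = 100111000111110
Count the 1s: 1 + 1 + 1 + 1 + 1 + 1 + 1 + 1 + 1 = 9

9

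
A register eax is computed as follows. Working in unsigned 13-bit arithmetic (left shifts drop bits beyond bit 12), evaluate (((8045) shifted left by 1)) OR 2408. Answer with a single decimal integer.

8045 = 1111101101101
→ shifted left by 1 (mod 2^13) → 1111011011010 = 7898
2408 = 0100101101000
→ OR → 1111111111010 = 8186

8186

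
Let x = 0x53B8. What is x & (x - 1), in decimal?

x = 101001110111000 = 21432
x - 1 = 101001110110111
AND   = 101001110110000 = 21424
(x & (x - 1) clears the lowest set bit of x.)

21424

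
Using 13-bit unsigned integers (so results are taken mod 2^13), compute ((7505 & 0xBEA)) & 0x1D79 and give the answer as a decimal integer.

2368

7505 = 1110101010001
0xBEA = 0101111101010
→ & → 0100101000000 = 2368
0x1D79 = 1110101111001
→ & → 0100101000000 = 2368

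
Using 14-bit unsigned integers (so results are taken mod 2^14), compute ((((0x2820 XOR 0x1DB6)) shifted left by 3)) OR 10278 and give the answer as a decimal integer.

0x2820 = 10100000100000
0x1DB6 = 01110110110110
→ XOR → 11010110010110 = 13718
→ shifted left by 3 (mod 2^14) → 10110010110000 = 11440
10278 = 10100000100110
→ OR → 10110010110110 = 11446

11446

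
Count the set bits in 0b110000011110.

6

n = 110000011110
Count the 1s: 1 + 1 + 1 + 1 + 1 + 1 = 6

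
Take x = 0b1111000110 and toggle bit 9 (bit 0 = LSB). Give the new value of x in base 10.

x = 1111000110
bit 9 is currently 1; toggle it via x ^ (1 << 9) = x ^ 512
→ 0111000110 = 454

454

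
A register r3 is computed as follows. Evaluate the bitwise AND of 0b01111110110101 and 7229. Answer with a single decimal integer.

a = 1111110110101
7229 = 1110000111101
AND → 1110000110101 = 7221

7221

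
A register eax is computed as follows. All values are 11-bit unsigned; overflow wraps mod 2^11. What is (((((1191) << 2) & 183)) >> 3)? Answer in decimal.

1191 = 10010100111
→ << 2 (mod 2^11) → 01010011100 = 668
183 = 00010110111
→ & → 00010010100 = 148
→ >> 3 → 00000010010 = 18

18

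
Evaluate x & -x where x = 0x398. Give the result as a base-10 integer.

x = 1110011000 = 920
-x (two's complement) = …0001101000
AND   = 0000001000 = 8
(x & -x isolates the lowest set bit of x.)

8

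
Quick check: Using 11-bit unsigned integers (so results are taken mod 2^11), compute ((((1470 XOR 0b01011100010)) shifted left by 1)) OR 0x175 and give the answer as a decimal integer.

2045

1470 = 10110111110
0b01011100010 = 01011100010
→ XOR → 11101011100 = 1884
→ shifted left by 1 (mod 2^11) → 11010111000 = 1720
0x175 = 00101110101
→ OR → 11111111101 = 2045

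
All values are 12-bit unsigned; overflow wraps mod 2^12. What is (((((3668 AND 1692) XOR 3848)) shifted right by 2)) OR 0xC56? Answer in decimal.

3668 = 111001010100
1692 = 011010011100
→ AND → 011000010100 = 1556
3848 = 111100001000
→ XOR → 100100011100 = 2332
→ shifted right by 2 → 001001000111 = 583
0xC56 = 110001010110
→ OR → 111001010111 = 3671

3671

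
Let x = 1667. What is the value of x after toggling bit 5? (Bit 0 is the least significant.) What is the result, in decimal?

1699

x = 011010000011
bit 5 is currently 0; toggle it via x ^ (1 << 5) = x ^ 32
→ 011010100011 = 1699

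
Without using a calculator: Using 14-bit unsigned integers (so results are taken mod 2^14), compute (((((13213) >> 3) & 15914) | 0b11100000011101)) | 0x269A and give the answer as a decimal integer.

13213 = 11001110011101
→ >> 3 → 00011001110011 = 1651
15914 = 11111000101010
→ & → 00011000100010 = 1570
0b11100000011101 = 11100000011101
→ | → 11111000111111 = 15935
0x269A = 10011010011010
→ | → 11111010111111 = 16063

16063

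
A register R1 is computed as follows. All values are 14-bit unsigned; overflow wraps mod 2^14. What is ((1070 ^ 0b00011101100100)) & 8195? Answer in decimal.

1070 = 00010000101110
0b00011101100100 = 00011101100100
→ ^ → 00001101001010 = 842
8195 = 10000000000011
→ & → 00000000000010 = 2

2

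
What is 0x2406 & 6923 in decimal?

0x2406 = 10010000000110
6923 = 01101100001011
AND → 00000000000010 = 2

2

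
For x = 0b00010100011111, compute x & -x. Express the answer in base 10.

x = 10100011111 = 1311
-x (two's complement) = …01011100001
AND   = 00000000001 = 1
(x & -x isolates the lowest set bit of x.)

1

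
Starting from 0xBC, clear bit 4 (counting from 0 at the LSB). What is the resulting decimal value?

x = 10111100
bit 4 is currently 1; clear it via x & ~(1 << 4) = x & ~16
→ 10101100 = 172

172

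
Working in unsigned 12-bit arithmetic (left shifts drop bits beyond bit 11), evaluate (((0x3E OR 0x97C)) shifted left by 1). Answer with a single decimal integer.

764

0x3E = 000000111110
0x97C = 100101111100
→ OR → 100101111110 = 2430
→ shifted left by 1 (mod 2^12) → 001011111100 = 764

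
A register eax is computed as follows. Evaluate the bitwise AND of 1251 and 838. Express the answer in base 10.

1251 = 10011100011
838 = 01101000110
AND → 00001000010 = 66

66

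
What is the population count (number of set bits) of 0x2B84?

6

0x2B84 = 10101110000100
Count the 1s: 1 + 1 + 1 + 1 + 1 + 1 = 6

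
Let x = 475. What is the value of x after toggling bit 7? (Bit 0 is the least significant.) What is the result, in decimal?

x = 00111011011
bit 7 is currently 1; toggle it via x ^ (1 << 7) = x ^ 128
→ 00101011011 = 347

347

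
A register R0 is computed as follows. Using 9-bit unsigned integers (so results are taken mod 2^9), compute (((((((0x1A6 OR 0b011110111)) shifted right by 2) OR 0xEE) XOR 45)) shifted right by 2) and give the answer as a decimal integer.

0x1A6 = 110100110
0b011110111 = 011110111
→ OR → 111110111 = 503
→ shifted right by 2 → 001111101 = 125
0xEE = 011101110
→ OR → 011111111 = 255
45 = 000101101
→ XOR → 011010010 = 210
→ shifted right by 2 → 000110100 = 52

52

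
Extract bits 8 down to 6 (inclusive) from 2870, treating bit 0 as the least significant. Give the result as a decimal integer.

4

v = 101100110110
Shift right by 6: 101100
Mask low 3 bits: 100 = 4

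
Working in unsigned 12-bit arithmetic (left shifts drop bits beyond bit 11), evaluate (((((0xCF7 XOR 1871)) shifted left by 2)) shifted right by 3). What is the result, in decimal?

0xCF7 = 110011110111
1871 = 011101001111
→ XOR → 101110111000 = 3000
→ shifted left by 2 (mod 2^12) → 111011100000 = 3808
→ shifted right by 3 → 000111011100 = 476

476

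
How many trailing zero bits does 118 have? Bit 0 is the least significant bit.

118 = 1110110
Trailing zeros: 1, so the lowest set bit is bit 1 (value 2).

1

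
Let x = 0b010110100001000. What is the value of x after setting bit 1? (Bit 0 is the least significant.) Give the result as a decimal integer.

11530

x = 010110100001000
bit 1 is currently 0; set it via x | (1 << 1) = x | 2
→ 010110100001010 = 11530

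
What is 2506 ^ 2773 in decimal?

2506 = 100111001010
2773 = 101011010101
XOR → 001100011111 = 799

799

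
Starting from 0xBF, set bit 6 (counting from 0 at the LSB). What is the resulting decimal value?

255

x = 00010111111
bit 6 is currently 0; set it via x | (1 << 6) = x | 64
→ 00011111111 = 255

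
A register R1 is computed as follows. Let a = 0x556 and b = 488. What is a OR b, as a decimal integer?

0x556 = 10101010110
488 = 00111101000
 OR → 10111111110 = 1534

1534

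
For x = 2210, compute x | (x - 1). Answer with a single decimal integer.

x = 100010100010 = 2210
x - 1 = 100010100001
OR    = 100010100011 = 2211
(x | (x - 1) sets all bits below the lowest set bit.)

2211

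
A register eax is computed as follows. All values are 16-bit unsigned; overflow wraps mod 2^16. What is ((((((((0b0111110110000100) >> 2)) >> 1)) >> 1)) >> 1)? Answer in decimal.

0b0111110110000100 = 0111110110000100
→ >> 2 → 0001111101100001 = 8033
→ >> 1 → 0000111110110000 = 4016
→ >> 1 → 0000011111011000 = 2008
→ >> 1 → 0000001111101100 = 1004

1004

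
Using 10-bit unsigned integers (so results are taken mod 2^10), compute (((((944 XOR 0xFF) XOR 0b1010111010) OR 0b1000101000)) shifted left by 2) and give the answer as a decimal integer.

944 = 1110110000
0xFF = 0011111111
→ XOR → 1101001111 = 847
0b1010111010 = 1010111010
→ XOR → 0111110101 = 501
0b1000101000 = 1000101000
→ OR → 1111111101 = 1021
→ shifted left by 2 (mod 2^10) → 1111110100 = 1012

1012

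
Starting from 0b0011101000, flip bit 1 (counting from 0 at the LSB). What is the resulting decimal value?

234

x = 0011101000
bit 1 is currently 0; toggle it via x ^ (1 << 1) = x ^ 2
→ 0011101010 = 234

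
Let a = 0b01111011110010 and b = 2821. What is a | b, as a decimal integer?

8183

a = 1111011110010
2821 = 0101100000101
 OR → 1111111110111 = 8183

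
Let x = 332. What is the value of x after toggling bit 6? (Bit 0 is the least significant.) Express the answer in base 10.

268

x = 000101001100
bit 6 is currently 1; toggle it via x ^ (1 << 6) = x ^ 64
→ 000100001100 = 268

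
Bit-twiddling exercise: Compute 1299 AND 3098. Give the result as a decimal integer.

1042

1299 = 010100010011
3098 = 110000011010
AND → 010000010010 = 1042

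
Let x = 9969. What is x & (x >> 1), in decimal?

x = 10011011110001 = 9969
x>>1 = 01001101111000
AND  = 00001001110000 = 624
(x & (x >> 1) has a 1 wherever x has two consecutive 1 bits.)

624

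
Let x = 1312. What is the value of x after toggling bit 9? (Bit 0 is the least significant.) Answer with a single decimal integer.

x = 10100100000
bit 9 is currently 0; toggle it via x ^ (1 << 9) = x ^ 512
→ 11100100000 = 1824

1824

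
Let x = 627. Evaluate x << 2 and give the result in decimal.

627 = 001001110011
shift left by 2 → 100111001100 = 2508
(equivalently, 627 × 2^2 = 627 × 4)

2508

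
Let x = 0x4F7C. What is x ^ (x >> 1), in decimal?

26818

x = 100111101111100 = 20348
x>>1 = 010011110111110
XOR  = 110100011000010 = 26818
(x ^ (x >> 1) gives the standard binary-reflected Gray code of x.)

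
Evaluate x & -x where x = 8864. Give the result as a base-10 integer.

32

x = 10001010100000 = 8864
-x (two's complement) = …01110101100000
AND   = 00000000100000 = 32
(x & -x isolates the lowest set bit of x.)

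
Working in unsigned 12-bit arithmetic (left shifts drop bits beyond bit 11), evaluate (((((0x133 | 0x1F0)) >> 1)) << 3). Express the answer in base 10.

0x133 = 000100110011
0x1F0 = 000111110000
→ | → 000111110011 = 499
→ >> 1 → 000011111001 = 249
→ << 3 (mod 2^12) → 011111001000 = 1992

1992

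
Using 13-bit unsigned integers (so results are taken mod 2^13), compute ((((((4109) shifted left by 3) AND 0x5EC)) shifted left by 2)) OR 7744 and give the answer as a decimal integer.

8160

4109 = 1000000001101
→ shifted left by 3 (mod 2^13) → 0000001101000 = 104
0x5EC = 0010111101100
→ AND → 0000001101000 = 104
→ shifted left by 2 (mod 2^13) → 0000110100000 = 416
7744 = 1111001000000
→ OR → 1111111100000 = 8160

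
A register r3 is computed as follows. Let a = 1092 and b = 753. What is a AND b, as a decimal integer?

1092 = 10001000100
753 = 01011110001
AND → 00001000000 = 64

64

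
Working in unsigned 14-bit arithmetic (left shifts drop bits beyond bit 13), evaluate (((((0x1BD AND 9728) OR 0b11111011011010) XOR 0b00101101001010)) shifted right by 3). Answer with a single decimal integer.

0x1BD = 00000110111101
9728 = 10011000000000
→ AND → 00000000000000 = 0
0b11111011011010 = 11111011011010
→ OR → 11111011011010 = 16090
0b00101101001010 = 00101101001010
→ XOR → 11010110010000 = 13712
→ shifted right by 3 → 00011010110010 = 1714

1714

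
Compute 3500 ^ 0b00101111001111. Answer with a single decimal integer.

3500 = 110110101100
b = 101111001111
XOR → 011001100011 = 1635

1635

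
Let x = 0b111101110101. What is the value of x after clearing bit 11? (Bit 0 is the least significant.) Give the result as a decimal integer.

x = 111101110101
bit 11 is currently 1; clear it via x & ~(1 << 11) = x & ~2048
→ 011101110101 = 1909

1909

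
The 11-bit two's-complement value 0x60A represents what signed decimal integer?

-502

pattern = 11000001010 (MSB is 1 ⇒ negative)
Invert: 00111110101, add 1 → 00111110110 = 502, so the value is -502.
(Equivalently: 1546 - 2^11 = 1546 - 2048 = -502.)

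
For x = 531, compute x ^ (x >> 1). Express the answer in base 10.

x = 1000010011 = 531
x>>1 = 0100001001
XOR  = 1100011010 = 794
(x ^ (x >> 1) gives the standard binary-reflected Gray code of x.)

794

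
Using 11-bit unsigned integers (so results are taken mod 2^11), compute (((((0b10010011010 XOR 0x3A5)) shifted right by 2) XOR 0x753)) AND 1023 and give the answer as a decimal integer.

668

0b10010011010 = 10010011010
0x3A5 = 01110100101
→ XOR → 11100111111 = 1855
→ shifted right by 2 → 00111001111 = 463
0x753 = 11101010011
→ XOR → 11010011100 = 1692
1023 = 01111111111
→ AND → 01010011100 = 668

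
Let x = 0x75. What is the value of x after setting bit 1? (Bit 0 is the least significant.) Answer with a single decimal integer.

x = 01110101
bit 1 is currently 0; set it via x | (1 << 1) = x | 2
→ 01110111 = 119

119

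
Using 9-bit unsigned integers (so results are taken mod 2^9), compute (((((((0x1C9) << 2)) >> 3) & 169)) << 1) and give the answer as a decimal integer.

64

0x1C9 = 111001001
→ << 2 (mod 2^9) → 100100100 = 292
→ >> 3 → 000100100 = 36
169 = 010101001
→ & → 000100000 = 32
→ << 1 (mod 2^9) → 001000000 = 64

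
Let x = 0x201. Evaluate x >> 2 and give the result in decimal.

128

0x201 = 1000000001
shift right by 2 → 0010000000 = 128
(equivalently, floor(513 / 4))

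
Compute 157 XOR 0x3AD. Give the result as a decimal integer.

157 = 0010011101
0x3AD = 1110101101
XOR → 1100110000 = 816

816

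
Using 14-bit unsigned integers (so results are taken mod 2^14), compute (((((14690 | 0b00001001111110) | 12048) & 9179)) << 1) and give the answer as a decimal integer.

1716

14690 = 11100101100010
0b00001001111110 = 00001001111110
→ | → 11101101111110 = 15230
12048 = 10111100010000
→ | → 11111101111110 = 16254
9179 = 10001111011011
→ & → 10001101011010 = 9050
→ << 1 (mod 2^14) → 00011010110100 = 1716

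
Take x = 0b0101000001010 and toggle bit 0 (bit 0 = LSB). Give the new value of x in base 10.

2571

x = 0101000001010
bit 0 is currently 0; toggle it via x ^ (1 << 0) = x ^ 1
→ 0101000001011 = 2571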